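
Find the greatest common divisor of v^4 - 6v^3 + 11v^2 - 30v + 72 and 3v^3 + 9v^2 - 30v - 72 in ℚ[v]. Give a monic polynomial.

By polynomial division,
  v^4 - 6v^3 + 11v^2 - 30v + 72 = ((1/3)v - 3)(3v^3 + 9v^2 - 30v - 72) + (48v^2 - 96v - 144)
  3v^3 + 9v^2 - 30v - 72 = ((1/16)v + 5/16)(48v^2 - 96v - 144) + (9v - 27)
  48v^2 - 96v - 144 = ((16/3)v + 16/3)(9v - 27) + (0)
Last nonzero remainder: 9v - 27. Dividing through by 9 gives the monic gcd v - 3.

v - 3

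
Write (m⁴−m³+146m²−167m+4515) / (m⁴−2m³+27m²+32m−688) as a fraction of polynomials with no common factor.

Euclidean algorithm in ℚ[m]:
  m⁴−m³+146m²−167m+4515 = (m⁴−2m³+27m²+32m−688) + (m³+119m²−199m+5203)
  m⁴−2m³+27m²+32m−688 = (m−121)(m³+119m²−199m+5203) + (14625m²−29250m+628875)
  m³+119m²−199m+5203 = ((1/14625)m+121/14625)(14625m²−29250m+628875) + (0)
Last nonzero remainder: 14625m²−29250m+628875. Dividing through by 14625 gives the monic gcd m²−2m+43.
Cancel m²−2m+43 from numerator and denominator to get the reduced form.

(m²+m+105)/(m²−16)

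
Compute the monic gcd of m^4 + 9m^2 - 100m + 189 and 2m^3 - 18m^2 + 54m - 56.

m^2 - 5m + 7

Apply the Euclidean algorithm:
  m^4 + 9m^2 - 100m + 189 = ((1/2)m + 9/2)(2m^3 - 18m^2 + 54m - 56) + (63m^2 - 315m + 441)
  2m^3 - 18m^2 + 54m - 56 = ((2/63)m - 8/63)(63m^2 - 315m + 441) + (0)
Last nonzero remainder: 63m^2 - 315m + 441. Dividing through by 63 gives the monic gcd m^2 - 5m + 7.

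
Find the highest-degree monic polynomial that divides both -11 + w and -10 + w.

1

By polynomial division,
  w - 11 = (w - 10) + (-1)
  w - 10 = (-w + 10)(-1) + (0)
The last nonzero remainder is the constant -1, so the polynomials are coprime and gcd = 1.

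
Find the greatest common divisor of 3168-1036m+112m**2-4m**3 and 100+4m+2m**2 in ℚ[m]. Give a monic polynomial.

1

Apply the Euclidean algorithm:
  -4m**3+112m**2-1036m+3168 = (-2m+60)(2m**2+4m+100) + (-1076m-2832)
  2m**2+4m+100 = (-(1/538)m+85/72361)(-1076m-2832) + (7476820/72361)
  -1076m-2832 = (-(19465109/1869205)m-51231588/1869205)(7476820/72361) + (0)
The last nonzero remainder is the constant 7476820/72361, so the polynomials are coprime and gcd = 1.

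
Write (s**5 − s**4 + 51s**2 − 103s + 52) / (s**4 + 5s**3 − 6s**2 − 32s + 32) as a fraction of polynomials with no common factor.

(s**3 − 4s**2 + 16s − 13)/(s**2 + 2s − 8)

Apply the Euclidean algorithm:
  s**5 − s**4 + 51s**2 − 103s + 52 = (s − 6)(s**4 + 5s**3 − 6s**2 − 32s + 32) + (36s**3 + 47s**2 − 327s + 244)
  s**4 + 5s**3 − 6s**2 − 32s + 32 = ((1/36)s + 133/1296)(36s**3 + 47s**2 − 327s + 244) + (−(2255/1296)s**2 − (2255/432)s + 2255/324)
  36s**3 + 47s**2 − 327s + 244 = (−(46656/2255)s + 79056/2255)(−(2255/1296)s**2 − (2255/432)s + 2255/324) + (0)
Last nonzero remainder: −(2255/1296)s**2 − (2255/432)s + 2255/324. Dividing through by −2255/1296 gives the monic gcd s**2 + 3s − 4.
Cancel s**2 + 3s − 4 from numerator and denominator to get the reduced form.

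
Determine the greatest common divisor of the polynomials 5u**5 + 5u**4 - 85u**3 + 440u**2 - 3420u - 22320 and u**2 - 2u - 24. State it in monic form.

u**2 - 2u - 24

By polynomial division,
  5u**5 + 5u**4 - 85u**3 + 440u**2 - 3420u - 22320 = (5u**3 + 15u**2 + 65u + 930)(u**2 - 2u - 24) + (0)
The last nonzero remainder u**2 - 2u - 24 is already monic.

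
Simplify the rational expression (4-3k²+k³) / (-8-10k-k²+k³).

Apply the Euclidean algorithm:
  k³-3k²+4 = (k³-k²-10k-8) + (-2k²+10k+12)
  k³-k²-10k-8 = (-(1/2)k-2)(-2k²+10k+12) + (16k+16)
  -2k²+10k+12 = (-(1/8)k+3/4)(16k+16) + (0)
Last nonzero remainder: 16k+16. Dividing through by 16 gives the monic gcd k+1.
Cancel k+1 from numerator and denominator to get the reduced form.

(4-4k+k²)/(-8-2k+k²)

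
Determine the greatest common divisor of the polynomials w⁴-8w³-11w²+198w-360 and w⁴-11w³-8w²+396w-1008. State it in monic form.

w²-10w+24

Euclidean algorithm in ℚ[w]:
  w⁴-8w³-11w²+198w-360 = (w⁴-11w³-8w²+396w-1008) + (3w³-3w²-198w+648)
  w⁴-11w³-8w²+396w-1008 = ((1/3)w-10/3)(3w³-3w²-198w+648) + (48w²-480w+1152)
  3w³-3w²-198w+648 = ((1/16)w+9/16)(48w²-480w+1152) + (0)
Last nonzero remainder: 48w²-480w+1152. Dividing through by 48 gives the monic gcd w²-10w+24.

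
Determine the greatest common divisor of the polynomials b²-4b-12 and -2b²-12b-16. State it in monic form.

Apply the Euclidean algorithm:
  b²-4b-12 = (-1/2)(-2b²-12b-16) + (-10b-20)
  -2b²-12b-16 = ((1/5)b+4/5)(-10b-20) + (0)
Last nonzero remainder: -10b-20. Dividing through by -10 gives the monic gcd b+2.

b+2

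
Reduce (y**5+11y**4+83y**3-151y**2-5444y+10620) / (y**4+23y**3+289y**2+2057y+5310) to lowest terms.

(y**2-7y+10)/(y+5)

Repeated division with remainder:
  y**5+11y**4+83y**3-151y**2-5444y+10620 = (y-12)(y**4+23y**3+289y**2+2057y+5310) + (70y**3+1260y**2+13930y+74340)
  y**4+23y**3+289y**2+2057y+5310 = ((1/70)y+1/14)(70y**3+1260y**2+13930y+74340) + (0)
Last nonzero remainder: 70y**3+1260y**2+13930y+74340. Dividing through by 70 gives the monic gcd y**3+18y**2+199y+1062.
Cancel y**3+18y**2+199y+1062 from numerator and denominator to get the reduced form.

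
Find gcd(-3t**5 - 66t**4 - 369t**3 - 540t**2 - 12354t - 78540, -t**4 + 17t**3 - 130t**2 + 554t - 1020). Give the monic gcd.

Apply the Euclidean algorithm:
  -3t**5 - 66t**4 - 369t**3 - 540t**2 - 12354t - 78540 = (3t + 117)(-t**4 + 17t**3 - 130t**2 + 554t - 1020) + (-1968t**3 + 13008t**2 - 74112t + 40800)
  -t**4 + 17t**3 - 130t**2 + 554t - 1020 = ((1/1968)t - 71/13448)(-1968t**3 + 13008t**2 - 74112t + 40800) + (-(39780/1681)t**2 + (238680/1681)t - 1352520/1681)
  -1968t**3 + 13008t**2 - 74112t + 40800 = ((275684/3315)t - 33620/663)(-(39780/1681)t**2 + (238680/1681)t - 1352520/1681) + (0)
Last nonzero remainder: -(39780/1681)t**2 + (238680/1681)t - 1352520/1681. Dividing through by -39780/1681 gives the monic gcd t**2 - 6t + 34.

t**2 - 6t + 34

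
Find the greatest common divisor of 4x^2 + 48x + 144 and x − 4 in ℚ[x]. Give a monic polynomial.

Apply the Euclidean algorithm:
  4x^2 + 48x + 144 = (4x + 64)(x − 4) + (400)
  x − 4 = ((1/400)x − 1/100)(400) + (0)
The last nonzero remainder is the constant 400, so the polynomials are coprime and gcd = 1.

1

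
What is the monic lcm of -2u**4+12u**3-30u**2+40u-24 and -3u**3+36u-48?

u**5-2u**4-9u**3+40u**2-68u+48

Euclidean algorithm in ℚ[u]:
  -2u**4+12u**3-30u**2+40u-24 = ((2/3)u-4)(-3u**3+36u-48) + (-54u**2+216u-216)
  -3u**3+36u-48 = ((1/18)u+2/9)(-54u**2+216u-216) + (0)
Last nonzero remainder: -54u**2+216u-216. Dividing through by -54 gives the monic gcd u**2-4u+4.
Then lcm(f, g) = f·g / gcd(f, g); expanding and making the result monic gives the answer.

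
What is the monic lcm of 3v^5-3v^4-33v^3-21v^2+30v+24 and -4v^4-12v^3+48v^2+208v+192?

By polynomial division,
  3v^5-3v^4-33v^3-21v^2+30v+24 = (-(3/4)v+3)(-4v^4-12v^3+48v^2+208v+192) + (39v^3-9v^2-450v-552)
  -4v^4-12v^3+48v^2+208v+192 = (-(4/39)v-56/169)(39v^3-9v^2-450v-552) + (-(192/169)v^2+(384/169)v+1536/169)
  39v^3-9v^2-450v-552 = (-(2197/64)v-3887/64)(-(192/169)v^2+(384/169)v+1536/169) + (0)
Last nonzero remainder: -(192/169)v^2+(384/169)v+1536/169. Dividing through by -192/169 gives the monic gcd v^2-2v-8.
Then lcm(f, g) = f·g / gcd(f, g); expanding and making the result monic gives the answer.

v^7+4v^6-10v^5-68v^4-91v^3+16v^2+100v+48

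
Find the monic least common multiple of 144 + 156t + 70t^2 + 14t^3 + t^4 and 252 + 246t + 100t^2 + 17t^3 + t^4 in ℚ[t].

1008 + 1236t + 646t^2 + 168t^3 + 21t^4 + t^5

Repeated division with remainder:
  t^4 + 14t^3 + 70t^2 + 156t + 144 = (t^4 + 17t^3 + 100t^2 + 246t + 252) + (-3t^3 - 30t^2 - 90t - 108)
  t^4 + 17t^3 + 100t^2 + 246t + 252 = (-(1/3)t - 7/3)(-3t^3 - 30t^2 - 90t - 108) + (0)
Last nonzero remainder: -3t^3 - 30t^2 - 90t - 108. Dividing through by -3 gives the monic gcd t^3 + 10t^2 + 30t + 36.
Then lcm(f, g) = f·g / gcd(f, g); expanding and making the result monic gives the answer.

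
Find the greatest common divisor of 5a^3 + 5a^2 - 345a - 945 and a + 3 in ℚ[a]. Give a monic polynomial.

a + 3

Euclidean algorithm in ℚ[a]:
  5a^3 + 5a^2 - 345a - 945 = (5a^2 - 10a - 315)(a + 3) + (0)
The last nonzero remainder a + 3 is already monic.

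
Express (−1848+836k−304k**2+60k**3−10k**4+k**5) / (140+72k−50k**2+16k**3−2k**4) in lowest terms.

By polynomial division,
  k**5−10k**4+60k**3−304k**2+836k−1848 = (−(1/2)k+1)(−2k**4+16k**3−50k**2+72k+140) + (19k**3−218k**2+834k−1988)
  −2k**4+16k**3−50k**2+72k+140 = (−(2/19)k−132/361)(19k**3−218k**2+834k−1988) + (−(15134/361)k**2+(60536/361)k−211876/361)
  19k**3−218k**2+834k−1988 = (−(6859/15134)k+25631/7567)(−(15134/361)k**2+(60536/361)k−211876/361) + (0)
Last nonzero remainder: −(15134/361)k**2+(60536/361)k−211876/361. Dividing through by −15134/361 gives the monic gcd k**2−4k+14.
Cancel k**2−4k+14 from numerator and denominator to get the reduced form.

(132−22k+6k**2−k**3)/(−10−8k+2k**2)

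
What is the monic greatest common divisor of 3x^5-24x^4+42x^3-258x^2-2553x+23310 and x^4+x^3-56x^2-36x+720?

Euclidean algorithm in ℚ[x]:
  3x^5-24x^4+42x^3-258x^2-2553x+23310 = (3x-27)(x^4+x^3-56x^2-36x+720) + (237x^3-1662x^2-5685x+42750)
  x^4+x^3-56x^2-36x+720 = ((1/237)x+211/6241)(237x^3-1662x^2-5685x+42750) + ((150891/6241)x^2-(150891/6241)x-4526730/6241)
  237x^3-1662x^2-5685x+42750 = ((493039/50297)x-2964475/50297)((150891/6241)x^2-(150891/6241)x-4526730/6241) + (0)
Last nonzero remainder: (150891/6241)x^2-(150891/6241)x-4526730/6241. Dividing through by 150891/6241 gives the monic gcd x^2-x-30.

x^2-x-30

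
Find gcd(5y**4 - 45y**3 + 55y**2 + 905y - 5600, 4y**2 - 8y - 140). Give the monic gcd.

Euclidean algorithm in ℚ[y]:
  5y**4 - 45y**3 + 55y**2 + 905y - 5600 = ((5/4)y**2 - (35/4)y + 40)(4y**2 - 8y - 140) + (0)
Last nonzero remainder: 4y**2 - 8y - 140. Dividing through by 4 gives the monic gcd y**2 - 2y - 35.

y**2 - 2y - 35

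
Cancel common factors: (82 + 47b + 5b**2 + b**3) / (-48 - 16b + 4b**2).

Euclidean algorithm in ℚ[b]:
  b**3 + 5b**2 + 47b + 82 = ((1/4)b + 9/4)(4b**2 - 16b - 48) + (95b + 190)
  4b**2 - 16b - 48 = ((4/95)b - 24/95)(95b + 190) + (0)
Last nonzero remainder: 95b + 190. Dividing through by 95 gives the monic gcd b + 2.
Cancel b + 2 from numerator and denominator to get the reduced form.

(41 + 3b + b**2)/(-24 + 4b)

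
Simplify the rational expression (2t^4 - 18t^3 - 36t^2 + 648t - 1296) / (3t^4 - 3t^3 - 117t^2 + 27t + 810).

Euclidean algorithm in ℚ[t]:
  2t^4 - 18t^3 - 36t^2 + 648t - 1296 = (2/3)(3t^4 - 3t^3 - 117t^2 + 27t + 810) + (-16t^3 + 42t^2 + 630t - 1836)
  3t^4 - 3t^3 - 117t^2 + 27t + 810 = (-(3/16)t - 39/128)(-16t^3 + 42t^2 + 630t - 1836) + ((891/64)t^2 - (8019/64)t + 8019/32)
  -16t^3 + 42t^2 + 630t - 1836 = (-(1024/891)t - 2176/297)((891/64)t^2 - (8019/64)t + 8019/32) + (0)
Last nonzero remainder: (891/64)t^2 - (8019/64)t + 8019/32. Dividing through by 891/64 gives the monic gcd t^2 - 9t + 18.
Cancel t^2 - 9t + 18 from numerator and denominator to get the reduced form.

(2t^2 - 72)/(3t^2 + 24t + 45)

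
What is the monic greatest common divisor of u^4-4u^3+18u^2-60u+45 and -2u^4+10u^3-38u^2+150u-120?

Apply the Euclidean algorithm:
  u^4-4u^3+18u^2-60u+45 = (-1/2)(-2u^4+10u^3-38u^2+150u-120) + (u^3-u^2+15u-15)
  -2u^4+10u^3-38u^2+150u-120 = (-2u+8)(u^3-u^2+15u-15) + (0)
The last nonzero remainder u^3-u^2+15u-15 is already monic.

u^3-u^2+15u-15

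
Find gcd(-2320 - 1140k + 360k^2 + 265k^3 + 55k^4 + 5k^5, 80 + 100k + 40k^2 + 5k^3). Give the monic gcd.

Euclidean algorithm in ℚ[k]:
  5k^5 + 55k^4 + 265k^3 + 360k^2 - 1140k - 2320 = (k^2 + 3k + 9)(5k^3 + 40k^2 + 100k + 80) + (-380k^2 - 2280k - 3040)
  5k^3 + 40k^2 + 100k + 80 = (-(1/76)k - 1/38)(-380k^2 - 2280k - 3040) + (0)
Last nonzero remainder: -380k^2 - 2280k - 3040. Dividing through by -380 gives the monic gcd k^2 + 6k + 8.

8 + 6k + k^2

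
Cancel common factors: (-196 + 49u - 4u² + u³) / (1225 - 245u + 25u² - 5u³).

(4 - u)/(-25 + 5u)

By polynomial division,
  u³ - 4u² + 49u - 196 = (-1/5)(-5u³ + 25u² - 245u + 1225) + (u² + 49)
  -5u³ + 25u² - 245u + 1225 = (-5u + 25)(u² + 49) + (0)
The last nonzero remainder u² + 49 is already monic.
Cancel u² + 49 from numerator and denominator to get the reduced form.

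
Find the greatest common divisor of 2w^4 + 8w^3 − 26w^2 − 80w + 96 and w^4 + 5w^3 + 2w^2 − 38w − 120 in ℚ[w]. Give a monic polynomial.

Euclidean algorithm in ℚ[w]:
  2w^4 + 8w^3 − 26w^2 − 80w + 96 = (2)(w^4 + 5w^3 + 2w^2 − 38w − 120) + (−2w^3 − 30w^2 − 4w + 336)
  w^4 + 5w^3 + 2w^2 − 38w − 120 = (−(1/2)w + 5)(−2w^3 − 30w^2 − 4w + 336) + (150w^2 + 150w − 1800)
  −2w^3 − 30w^2 − 4w + 336 = (−(1/75)w − 14/75)(150w^2 + 150w − 1800) + (0)
Last nonzero remainder: 150w^2 + 150w − 1800. Dividing through by 150 gives the monic gcd w^2 + w − 12.

w^2 + w − 12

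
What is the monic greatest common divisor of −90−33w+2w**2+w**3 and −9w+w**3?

By polynomial division,
  w**3+2w**2−33w−90 = (w**3−9w) + (2w**2−24w−90)
  w**3−9w = ((1/2)w+6)(2w**2−24w−90) + (180w+540)
  2w**2−24w−90 = ((1/90)w−1/6)(180w+540) + (0)
Last nonzero remainder: 180w+540. Dividing through by 180 gives the monic gcd w+3.

3+w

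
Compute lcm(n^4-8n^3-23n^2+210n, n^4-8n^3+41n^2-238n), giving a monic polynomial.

n^6-9n^5+19n^4-39n^3-992n^2+7140n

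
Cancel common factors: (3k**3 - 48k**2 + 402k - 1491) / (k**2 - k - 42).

(3k**2 - 27k + 213)/(k + 6)

Apply the Euclidean algorithm:
  3k**3 - 48k**2 + 402k - 1491 = (3k - 45)(k**2 - k - 42) + (483k - 3381)
  k**2 - k - 42 = ((1/483)k + 2/161)(483k - 3381) + (0)
Last nonzero remainder: 483k - 3381. Dividing through by 483 gives the monic gcd k - 7.
Cancel k - 7 from numerator and denominator to get the reduced form.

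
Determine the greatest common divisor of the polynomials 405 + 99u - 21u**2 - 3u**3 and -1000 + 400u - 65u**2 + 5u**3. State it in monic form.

-5 + u

Apply the Euclidean algorithm:
  -3u**3 - 21u**2 + 99u + 405 = (-3/5)(5u**3 - 65u**2 + 400u - 1000) + (-60u**2 + 339u - 195)
  5u**3 - 65u**2 + 400u - 1000 = (-(1/12)u + 49/80)(-60u**2 + 339u - 195) + ((14089/80)u - 14089/16)
  -60u**2 + 339u - 195 = (-(4800/14089)u + 3120/14089)((14089/80)u - 14089/16) + (0)
Last nonzero remainder: (14089/80)u - 14089/16. Dividing through by 14089/80 gives the monic gcd u - 5.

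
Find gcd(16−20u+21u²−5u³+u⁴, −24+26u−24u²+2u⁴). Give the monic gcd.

Repeated division with remainder:
  u⁴−5u³+21u²−20u+16 = (1/2)(2u⁴−24u²+26u−24) + (−5u³+33u²−33u+28)
  2u⁴−24u²+26u−24 = (−(2/5)u−66/25)(−5u³+33u²−33u+28) + ((1248/25)u²−(1248/25)u+1248/25)
  −5u³+33u²−33u+28 = (−(125/1248)u+175/312)((1248/25)u²−(1248/25)u+1248/25) + (0)
Last nonzero remainder: (1248/25)u²−(1248/25)u+1248/25. Dividing through by 1248/25 gives the monic gcd u²−u+1.

1−u+u²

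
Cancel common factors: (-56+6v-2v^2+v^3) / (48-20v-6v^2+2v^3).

(14+2v+v^2)/(-12+2v+2v^2)

Repeated division with remainder:
  v^3-2v^2+6v-56 = (1/2)(2v^3-6v^2-20v+48) + (v^2+16v-80)
  2v^3-6v^2-20v+48 = (2v-38)(v^2+16v-80) + (748v-2992)
  v^2+16v-80 = ((1/748)v+5/187)(748v-2992) + (0)
Last nonzero remainder: 748v-2992. Dividing through by 748 gives the monic gcd v-4.
Cancel v-4 from numerator and denominator to get the reduced form.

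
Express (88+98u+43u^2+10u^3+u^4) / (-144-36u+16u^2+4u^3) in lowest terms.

(22+19u+6u^2+u^3)/(-36+4u^2)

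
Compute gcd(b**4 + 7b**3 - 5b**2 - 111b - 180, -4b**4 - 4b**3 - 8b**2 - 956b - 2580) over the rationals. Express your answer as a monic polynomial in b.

b**2 + 8b + 15

Apply the Euclidean algorithm:
  b**4 + 7b**3 - 5b**2 - 111b - 180 = (-1/4)(-4b**4 - 4b**3 - 8b**2 - 956b - 2580) + (6b**3 - 7b**2 - 350b - 825)
  -4b**4 - 4b**3 - 8b**2 - 956b - 2580 = (-(2/3)b - 13/9)(6b**3 - 7b**2 - 350b - 825) + (-(2263/9)b**2 - (18104/9)b - 11315/3)
  6b**3 - 7b**2 - 350b - 825 = (-(54/2263)b + 495/2263)(-(2263/9)b**2 - (18104/9)b - 11315/3) + (0)
Last nonzero remainder: -(2263/9)b**2 - (18104/9)b - 11315/3. Dividing through by -2263/9 gives the monic gcd b**2 + 8b + 15.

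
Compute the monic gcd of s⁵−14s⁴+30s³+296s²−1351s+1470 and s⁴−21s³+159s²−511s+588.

s³−17s²+91s−147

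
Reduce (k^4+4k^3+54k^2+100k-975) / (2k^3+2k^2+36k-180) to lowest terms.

(k^3+7k^2+75k+325)/(2k^2+8k+60)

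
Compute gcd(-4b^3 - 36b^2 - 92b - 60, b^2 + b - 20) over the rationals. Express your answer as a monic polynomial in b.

By polynomial division,
  -4b^3 - 36b^2 - 92b - 60 = (-4b - 32)(b^2 + b - 20) + (-140b - 700)
  b^2 + b - 20 = (-(1/140)b + 1/35)(-140b - 700) + (0)
Last nonzero remainder: -140b - 700. Dividing through by -140 gives the monic gcd b + 5.

b + 5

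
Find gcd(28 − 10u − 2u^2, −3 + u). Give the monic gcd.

Euclidean algorithm in ℚ[u]:
  −2u^2 − 10u + 28 = (−2u − 16)(u − 3) + (−20)
  u − 3 = (−(1/20)u + 3/20)(−20) + (0)
The last nonzero remainder is the constant −20, so the polynomials are coprime and gcd = 1.

1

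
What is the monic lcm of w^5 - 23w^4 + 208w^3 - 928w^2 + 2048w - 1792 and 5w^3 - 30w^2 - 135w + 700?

w^6 - 18w^5 + 93w^4 + 112w^3 - 2592w^2 + 8448w - 8960

Apply the Euclidean algorithm:
  w^5 - 23w^4 + 208w^3 - 928w^2 + 2048w - 1792 = ((1/5)w^2 - (17/5)w + 133/5)(5w^3 - 30w^2 - 135w + 700) + (-729w^2 + 8019w - 20412)
  5w^3 - 30w^2 - 135w + 700 = (-(5/729)w - 25/729)(-729w^2 + 8019w - 20412) + (0)
Last nonzero remainder: -729w^2 + 8019w - 20412. Dividing through by -729 gives the monic gcd w^2 - 11w + 28.
Then lcm(f, g) = f·g / gcd(f, g); expanding and making the result monic gives the answer.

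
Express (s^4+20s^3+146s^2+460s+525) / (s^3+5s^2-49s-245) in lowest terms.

Repeated division with remainder:
  s^4+20s^3+146s^2+460s+525 = (s+15)(s^3+5s^2-49s-245) + (120s^2+1440s+4200)
  s^3+5s^2-49s-245 = ((1/120)s-7/120)(120s^2+1440s+4200) + (0)
Last nonzero remainder: 120s^2+1440s+4200. Dividing through by 120 gives the monic gcd s^2+12s+35.
Cancel s^2+12s+35 from numerator and denominator to get the reduced form.

(s^2+8s+15)/(s-7)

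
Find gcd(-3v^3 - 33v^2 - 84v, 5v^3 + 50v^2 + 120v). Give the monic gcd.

v^2 + 4v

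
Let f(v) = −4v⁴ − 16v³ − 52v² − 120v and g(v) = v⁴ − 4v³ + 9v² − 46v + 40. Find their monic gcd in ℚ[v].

Euclidean algorithm in ℚ[v]:
  −4v⁴ − 16v³ − 52v² − 120v = (−4)(v⁴ − 4v³ + 9v² − 46v + 40) + (−32v³ − 16v² − 304v + 160)
  v⁴ − 4v³ + 9v² − 46v + 40 = (−(1/32)v + 9/64)(−32v³ − 16v² − 304v + 160) + ((7/4)v² + (7/4)v + 35/2)
  −32v³ − 16v² − 304v + 160 = (−(128/7)v + 64/7)((7/4)v² + (7/4)v + 35/2) + (0)
Last nonzero remainder: (7/4)v² + (7/4)v + 35/2. Dividing through by 7/4 gives the monic gcd v² + v + 10.

v² + v + 10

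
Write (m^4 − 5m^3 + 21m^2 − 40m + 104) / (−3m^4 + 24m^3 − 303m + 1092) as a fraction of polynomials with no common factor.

(−m^2 − 8)/(3m^2 − 9m − 84)

Repeated division with remainder:
  m^4 − 5m^3 + 21m^2 − 40m + 104 = (−1/3)(−3m^4 + 24m^3 − 303m + 1092) + (3m^3 + 21m^2 − 141m + 468)
  −3m^4 + 24m^3 − 303m + 1092 = (−m + 15)(3m^3 + 21m^2 − 141m + 468) + (−456m^2 + 2280m − 5928)
  3m^3 + 21m^2 − 141m + 468 = (−(1/152)m − 3/38)(−456m^2 + 2280m − 5928) + (0)
Last nonzero remainder: −456m^2 + 2280m − 5928. Dividing through by −456 gives the monic gcd m^2 − 5m + 13.
Cancel m^2 − 5m + 13 from numerator and denominator to get the reduced form.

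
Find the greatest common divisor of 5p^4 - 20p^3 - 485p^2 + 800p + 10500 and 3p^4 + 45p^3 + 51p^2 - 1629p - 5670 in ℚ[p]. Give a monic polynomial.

By polynomial division,
  5p^4 - 20p^3 - 485p^2 + 800p + 10500 = (5/3)(3p^4 + 45p^3 + 51p^2 - 1629p - 5670) + (-95p^3 - 570p^2 + 3515p + 19950)
  3p^4 + 45p^3 + 51p^2 - 1629p - 5670 = (-(3/95)p - 27/95)(-95p^3 - 570p^2 + 3515p + 19950) + (0)
Last nonzero remainder: -95p^3 - 570p^2 + 3515p + 19950. Dividing through by -95 gives the monic gcd p^3 + 6p^2 - 37p - 210.

p^3 + 6p^2 - 37p - 210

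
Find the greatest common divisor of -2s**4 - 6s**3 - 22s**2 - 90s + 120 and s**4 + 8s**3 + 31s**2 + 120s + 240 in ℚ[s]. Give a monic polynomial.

s**3 + 4s**2 + 15s + 60

Euclidean algorithm in ℚ[s]:
  -2s**4 - 6s**3 - 22s**2 - 90s + 120 = (-2)(s**4 + 8s**3 + 31s**2 + 120s + 240) + (10s**3 + 40s**2 + 150s + 600)
  s**4 + 8s**3 + 31s**2 + 120s + 240 = ((1/10)s + 2/5)(10s**3 + 40s**2 + 150s + 600) + (0)
Last nonzero remainder: 10s**3 + 40s**2 + 150s + 600. Dividing through by 10 gives the monic gcd s**3 + 4s**2 + 15s + 60.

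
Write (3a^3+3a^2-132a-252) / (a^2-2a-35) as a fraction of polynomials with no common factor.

Apply the Euclidean algorithm:
  3a^3+3a^2-132a-252 = (3a+9)(a^2-2a-35) + (-9a+63)
  a^2-2a-35 = (-(1/9)a-5/9)(-9a+63) + (0)
Last nonzero remainder: -9a+63. Dividing through by -9 gives the monic gcd a-7.
Cancel a-7 from numerator and denominator to get the reduced form.

(3a^2+24a+36)/(a+5)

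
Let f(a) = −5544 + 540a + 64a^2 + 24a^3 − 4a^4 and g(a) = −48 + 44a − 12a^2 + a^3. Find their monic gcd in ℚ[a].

Repeated division with remainder:
  −4a^4 + 24a^3 + 64a^2 + 540a − 5544 = (−4a − 24)(a^3 − 12a^2 + 44a − 48) + (−48a^2 + 1404a − 6696)
  a^3 − 12a^2 + 44a − 48 = (−(1/48)a − 23/64)(−48a^2 + 1404a − 6696) + ((6545/16)a − 19635/8)
  −48a^2 + 1404a − 6696 = (−(768/6545)a + 17856/6545)((6545/16)a − 19635/8) + (0)
Last nonzero remainder: (6545/16)a − 19635/8. Dividing through by 6545/16 gives the monic gcd a − 6.

−6 + a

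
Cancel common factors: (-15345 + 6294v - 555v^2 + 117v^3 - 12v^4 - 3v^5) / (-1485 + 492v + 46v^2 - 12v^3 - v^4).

(93 + 3v + 3v^2)/(9 + v)

Euclidean algorithm in ℚ[v]:
  -3v^5 - 12v^4 + 117v^3 - 555v^2 + 6294v - 15345 = (3v - 24)(-v^4 - 12v^3 + 46v^2 + 492v - 1485) + (-309v^3 - 927v^2 + 22557v - 50985)
  -v^4 - 12v^3 + 46v^2 + 492v - 1485 = ((1/309)v + 3/103)(-309v^3 - 927v^2 + 22557v - 50985) + (0)
Last nonzero remainder: -309v^3 - 927v^2 + 22557v - 50985. Dividing through by -309 gives the monic gcd v^3 + 3v^2 - 73v + 165.
Cancel v^3 + 3v^2 - 73v + 165 from numerator and denominator to get the reduced form.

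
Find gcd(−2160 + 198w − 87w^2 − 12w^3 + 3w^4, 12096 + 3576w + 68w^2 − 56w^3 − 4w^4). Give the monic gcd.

Euclidean algorithm in ℚ[w]:
  3w^4 − 12w^3 − 87w^2 + 198w − 2160 = (−3/4)(−4w^4 − 56w^3 + 68w^2 + 3576w + 12096) + (−54w^3 − 36w^2 + 2880w + 6912)
  −4w^4 − 56w^3 + 68w^2 + 3576w + 12096 = ((2/27)w + 80/81)(−54w^3 − 36w^2 + 2880w + 6912) + (−(988/9)w^2 + (1976/9)w + 15808/3)
  −54w^3 − 36w^2 + 2880w + 6912 = ((243/494)w + 324/247)(−(988/9)w^2 + (1976/9)w + 15808/3) + (0)
Last nonzero remainder: −(988/9)w^2 + (1976/9)w + 15808/3. Dividing through by −988/9 gives the monic gcd w^2 − 2w − 48.

−48 − 2w + w^2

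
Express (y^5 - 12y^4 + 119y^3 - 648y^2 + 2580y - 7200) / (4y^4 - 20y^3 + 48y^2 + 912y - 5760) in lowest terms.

(y^2 - y + 30)/(4y + 24)

Apply the Euclidean algorithm:
  y^5 - 12y^4 + 119y^3 - 648y^2 + 2580y - 7200 = ((1/4)y - 7/4)(4y^4 - 20y^3 + 48y^2 + 912y - 5760) + (72y^3 - 792y^2 + 5616y - 17280)
  4y^4 - 20y^3 + 48y^2 + 912y - 5760 = ((1/18)y + 1/3)(72y^3 - 792y^2 + 5616y - 17280) + (0)
Last nonzero remainder: 72y^3 - 792y^2 + 5616y - 17280. Dividing through by 72 gives the monic gcd y^3 - 11y^2 + 78y - 240.
Cancel y^3 - 11y^2 + 78y - 240 from numerator and denominator to get the reduced form.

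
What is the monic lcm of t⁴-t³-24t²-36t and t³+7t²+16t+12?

t⁵+t⁴-26t³-84t²-72t

Euclidean algorithm in ℚ[t]:
  t⁴-t³-24t²-36t = (t-8)(t³+7t²+16t+12) + (16t²+80t+96)
  t³+7t²+16t+12 = ((1/16)t+1/8)(16t²+80t+96) + (0)
Last nonzero remainder: 16t²+80t+96. Dividing through by 16 gives the monic gcd t²+5t+6.
Then lcm(f, g) = f·g / gcd(f, g); expanding and making the result monic gives the answer.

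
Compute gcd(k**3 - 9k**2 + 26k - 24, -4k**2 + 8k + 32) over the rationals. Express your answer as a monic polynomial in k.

k - 4

By polynomial division,
  k**3 - 9k**2 + 26k - 24 = (-(1/4)k + 7/4)(-4k**2 + 8k + 32) + (20k - 80)
  -4k**2 + 8k + 32 = (-(1/5)k - 2/5)(20k - 80) + (0)
Last nonzero remainder: 20k - 80. Dividing through by 20 gives the monic gcd k - 4.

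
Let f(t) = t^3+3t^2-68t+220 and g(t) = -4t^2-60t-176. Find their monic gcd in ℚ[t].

t+11

Repeated division with remainder:
  t^3+3t^2-68t+220 = (-(1/4)t+3)(-4t^2-60t-176) + (68t+748)
  -4t^2-60t-176 = (-(1/17)t-4/17)(68t+748) + (0)
Last nonzero remainder: 68t+748. Dividing through by 68 gives the monic gcd t+11.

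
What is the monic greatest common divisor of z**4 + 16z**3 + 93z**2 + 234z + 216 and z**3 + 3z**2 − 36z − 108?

By polynomial division,
  z**4 + 16z**3 + 93z**2 + 234z + 216 = (z + 13)(z**3 + 3z**2 − 36z − 108) + (90z**2 + 810z + 1620)
  z**3 + 3z**2 − 36z − 108 = ((1/90)z − 1/15)(90z**2 + 810z + 1620) + (0)
Last nonzero remainder: 90z**2 + 810z + 1620. Dividing through by 90 gives the monic gcd z**2 + 9z + 18.

z**2 + 9z + 18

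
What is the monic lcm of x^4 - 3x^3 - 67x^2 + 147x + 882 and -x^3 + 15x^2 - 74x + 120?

Euclidean algorithm in ℚ[x]:
  x^4 - 3x^3 - 67x^2 + 147x + 882 = (-x - 12)(-x^3 + 15x^2 - 74x + 120) + (39x^2 - 621x + 2322)
  -x^3 + 15x^2 - 74x + 120 = (-(1/39)x - 4/169)(39x^2 - 621x + 2322) + (-(4928/169)x + 29568/169)
  39x^2 - 621x + 2322 = (-(6591/4928)x + 65403/4928)(-(4928/169)x + 29568/169) + (0)
Last nonzero remainder: -(4928/169)x + 29568/169. Dividing through by -4928/169 gives the monic gcd x - 6.
Then lcm(f, g) = f·g / gcd(f, g); expanding and making the result monic gives the answer.

x^6 - 12x^5 - 20x^4 + 690x^3 - 1781x^2 - 4998x + 17640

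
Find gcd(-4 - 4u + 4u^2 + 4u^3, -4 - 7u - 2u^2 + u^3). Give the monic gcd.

1 + 2u + u^2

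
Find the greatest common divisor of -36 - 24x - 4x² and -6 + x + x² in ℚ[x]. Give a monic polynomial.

Euclidean algorithm in ℚ[x]:
  -4x² - 24x - 36 = (-4)(x² + x - 6) + (-20x - 60)
  x² + x - 6 = (-(1/20)x + 1/10)(-20x - 60) + (0)
Last nonzero remainder: -20x - 60. Dividing through by -20 gives the monic gcd x + 3.

3 + x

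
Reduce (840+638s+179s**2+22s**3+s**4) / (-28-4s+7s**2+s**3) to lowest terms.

By polynomial division,
  s**4+22s**3+179s**2+638s+840 = (s+15)(s**3+7s**2-4s-28) + (78s**2+726s+1260)
  s**3+7s**2-4s-28 = ((1/78)s-5/169)(78s**2+726s+1260) + ((224/169)s+1568/169)
  78s**2+726s+1260 = ((6591/112)s+7605/56)((224/169)s+1568/169) + (0)
Last nonzero remainder: (224/169)s+1568/169. Dividing through by 224/169 gives the monic gcd s+7.
Cancel s+7 from numerator and denominator to get the reduced form.

(120+74s+15s**2+s**3)/(-4+s**2)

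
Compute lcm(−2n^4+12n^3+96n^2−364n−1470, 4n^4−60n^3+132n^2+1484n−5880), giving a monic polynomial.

n^5−12n^4−12n^3+470n^2−357n−4410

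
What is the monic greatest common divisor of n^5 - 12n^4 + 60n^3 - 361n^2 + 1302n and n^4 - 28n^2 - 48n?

n^2 - 6n

Apply the Euclidean algorithm:
  n^5 - 12n^4 + 60n^3 - 361n^2 + 1302n = (n - 12)(n^4 - 28n^2 - 48n) + (88n^3 - 649n^2 + 726n)
  n^4 - 28n^2 - 48n = ((1/88)n + 59/704)(88n^3 - 649n^2 + 726n) + ((1161/64)n^2 - (3483/32)n)
  88n^3 - 649n^2 + 726n = ((5632/1161)n - 7744/1161)((1161/64)n^2 - (3483/32)n) + (0)
Last nonzero remainder: (1161/64)n^2 - (3483/32)n. Dividing through by 1161/64 gives the monic gcd n^2 - 6n.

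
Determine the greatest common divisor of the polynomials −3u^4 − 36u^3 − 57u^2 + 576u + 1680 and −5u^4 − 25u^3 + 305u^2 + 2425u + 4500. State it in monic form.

By polynomial division,
  −3u^4 − 36u^3 − 57u^2 + 576u + 1680 = (3/5)(−5u^4 − 25u^3 + 305u^2 + 2425u + 4500) + (−21u^3 − 240u^2 − 879u − 1020)
  −5u^4 − 25u^3 + 305u^2 + 2425u + 4500 = ((5/21)u − 75/49)(−21u^3 − 240u^2 − 879u − 1020) + ((7200/49)u^2 + (64800/49)u + 144000/49)
  −21u^3 − 240u^2 − 879u − 1020 = (−(343/2400)u − 833/2400)((7200/49)u^2 + (64800/49)u + 144000/49) + (0)
Last nonzero remainder: (7200/49)u^2 + (64800/49)u + 144000/49. Dividing through by 7200/49 gives the monic gcd u^2 + 9u + 20.

u^2 + 9u + 20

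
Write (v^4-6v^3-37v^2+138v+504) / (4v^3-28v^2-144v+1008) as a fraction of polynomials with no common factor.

(v^2+7v+12)/(4v+24)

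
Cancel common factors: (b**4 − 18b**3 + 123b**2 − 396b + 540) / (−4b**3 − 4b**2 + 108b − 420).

(−b**2 + 12b − 36)/(4b + 28)

Apply the Euclidean algorithm:
  b**4 − 18b**3 + 123b**2 − 396b + 540 = (−(1/4)b + 19/4)(−4b**3 − 4b**2 + 108b − 420) + (169b**2 − 1014b + 2535)
  −4b**3 − 4b**2 + 108b − 420 = (−(4/169)b − 28/169)(169b**2 − 1014b + 2535) + (0)
Last nonzero remainder: 169b**2 − 1014b + 2535. Dividing through by 169 gives the monic gcd b**2 − 6b + 15.
Cancel b**2 − 6b + 15 from numerator and denominator to get the reduced form.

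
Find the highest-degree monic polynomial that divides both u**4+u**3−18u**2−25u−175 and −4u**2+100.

u**2−25

By polynomial division,
  u**4+u**3−18u**2−25u−175 = (−(1/4)u**2−(1/4)u−7/4)(−4u**2+100) + (0)
Last nonzero remainder: −4u**2+100. Dividing through by −4 gives the monic gcd u**2−25.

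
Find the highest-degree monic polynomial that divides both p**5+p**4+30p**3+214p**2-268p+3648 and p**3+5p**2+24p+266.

p**2-2p+38

Euclidean algorithm in ℚ[p]:
  p**5+p**4+30p**3+214p**2-268p+3648 = (p**2-4p+26)(p**3+5p**2+24p+266) + (-86p**2+172p-3268)
  p**3+5p**2+24p+266 = (-(1/86)p-7/86)(-86p**2+172p-3268) + (0)
Last nonzero remainder: -86p**2+172p-3268. Dividing through by -86 gives the monic gcd p**2-2p+38.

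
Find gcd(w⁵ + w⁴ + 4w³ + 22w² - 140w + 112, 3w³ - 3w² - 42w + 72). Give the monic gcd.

Euclidean algorithm in ℚ[w]:
  w⁵ + w⁴ + 4w³ + 22w² - 140w + 112 = ((1/3)w² + (2/3)w + 20/3)(3w³ - 3w² - 42w + 72) + (46w² + 92w - 368)
  3w³ - 3w² - 42w + 72 = ((3/46)w - 9/46)(46w² + 92w - 368) + (0)
Last nonzero remainder: 46w² + 92w - 368. Dividing through by 46 gives the monic gcd w² + 2w - 8.

w² + 2w - 8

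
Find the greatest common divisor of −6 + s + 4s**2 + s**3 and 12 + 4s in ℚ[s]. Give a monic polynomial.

3 + s

Repeated division with remainder:
  s**3 + 4s**2 + s − 6 = ((1/4)s**2 + (1/4)s − 1/2)(4s + 12) + (0)
Last nonzero remainder: 4s + 12. Dividing through by 4 gives the monic gcd s + 3.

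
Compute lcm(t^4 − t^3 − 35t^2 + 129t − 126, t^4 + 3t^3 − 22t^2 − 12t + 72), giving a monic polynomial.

t^6 + 7t^5 − 31t^4 − 163t^3 + 486t^2 + 540t − 1512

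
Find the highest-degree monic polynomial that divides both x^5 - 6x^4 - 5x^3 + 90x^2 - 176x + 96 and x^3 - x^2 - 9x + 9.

Apply the Euclidean algorithm:
  x^5 - 6x^4 - 5x^3 + 90x^2 - 176x + 96 = (x^2 - 5x - 1)(x^3 - x^2 - 9x + 9) + (35x^2 - 140x + 105)
  x^3 - x^2 - 9x + 9 = ((1/35)x + 3/35)(35x^2 - 140x + 105) + (0)
Last nonzero remainder: 35x^2 - 140x + 105. Dividing through by 35 gives the monic gcd x^2 - 4x + 3.

x^2 - 4x + 3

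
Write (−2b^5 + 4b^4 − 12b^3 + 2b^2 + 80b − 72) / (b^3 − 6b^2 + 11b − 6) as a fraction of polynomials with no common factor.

Apply the Euclidean algorithm:
  −2b^5 + 4b^4 − 12b^3 + 2b^2 + 80b − 72 = (−2b^2 − 8b − 38)(b^3 − 6b^2 + 11b − 6) + (−150b^2 + 450b − 300)
  b^3 − 6b^2 + 11b − 6 = (−(1/150)b + 1/50)(−150b^2 + 450b − 300) + (0)
Last nonzero remainder: −150b^2 + 450b − 300. Dividing through by −150 gives the monic gcd b^2 − 3b + 2.
Cancel b^2 − 3b + 2 from numerator and denominator to get the reduced form.

(−2b^3 − 2b^2 − 14b − 36)/(b − 3)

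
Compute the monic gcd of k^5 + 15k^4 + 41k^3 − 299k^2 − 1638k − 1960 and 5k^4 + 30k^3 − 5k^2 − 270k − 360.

k^2 + 6k + 8

Apply the Euclidean algorithm:
  k^5 + 15k^4 + 41k^3 − 299k^2 − 1638k − 1960 = ((1/5)k + 9/5)(5k^4 + 30k^3 − 5k^2 − 270k − 360) + (−12k^3 − 236k^2 − 1080k − 1312)
  5k^4 + 30k^3 − 5k^2 − 270k − 360 = (−(5/12)k + 205/36)(−12k^3 − 236k^2 − 1080k − 1312) + ((8000/9)k^2 + (16000/3)k + 64000/9)
  −12k^3 − 236k^2 − 1080k − 1312 = (−(27/2000)k − 369/2000)((8000/9)k^2 + (16000/3)k + 64000/9) + (0)
Last nonzero remainder: (8000/9)k^2 + (16000/3)k + 64000/9. Dividing through by 8000/9 gives the monic gcd k^2 + 6k + 8.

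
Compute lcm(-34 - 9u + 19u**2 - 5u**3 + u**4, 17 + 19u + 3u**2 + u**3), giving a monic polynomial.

-578 - 221u + 271u**2 - 56u**3 + 26u**4 - 3u**5 + u**6

Euclidean algorithm in ℚ[u]:
  u**4 - 5u**3 + 19u**2 - 9u - 34 = (u - 8)(u**3 + 3u**2 + 19u + 17) + (24u**2 + 126u + 102)
  u**3 + 3u**2 + 19u + 17 = ((1/24)u - 3/32)(24u**2 + 126u + 102) + ((425/16)u + 425/16)
  24u**2 + 126u + 102 = ((384/425)u + 96/25)((425/16)u + 425/16) + (0)
Last nonzero remainder: (425/16)u + 425/16. Dividing through by 425/16 gives the monic gcd u + 1.
Then lcm(f, g) = f·g / gcd(f, g); expanding and making the result monic gives the answer.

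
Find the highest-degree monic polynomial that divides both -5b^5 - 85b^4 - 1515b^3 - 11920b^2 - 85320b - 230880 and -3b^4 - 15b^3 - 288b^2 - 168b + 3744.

b^3 + 8b^2 + 120b + 416

By polynomial division,
  -5b^5 - 85b^4 - 1515b^3 - 11920b^2 - 85320b - 230880 = ((5/3)b + 20)(-3b^4 - 15b^3 - 288b^2 - 168b + 3744) + (-735b^3 - 5880b^2 - 88200b - 305760)
  -3b^4 - 15b^3 - 288b^2 - 168b + 3744 = ((1/245)b - 3/245)(-735b^3 - 5880b^2 - 88200b - 305760) + (0)
Last nonzero remainder: -735b^3 - 5880b^2 - 88200b - 305760. Dividing through by -735 gives the monic gcd b^3 + 8b^2 + 120b + 416.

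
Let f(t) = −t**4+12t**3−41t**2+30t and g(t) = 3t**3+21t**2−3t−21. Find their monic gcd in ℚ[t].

t−1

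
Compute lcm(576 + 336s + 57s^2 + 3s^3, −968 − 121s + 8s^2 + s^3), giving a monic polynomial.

Repeated division with remainder:
  3s^3 + 57s^2 + 336s + 576 = (3)(s^3 + 8s^2 − 121s − 968) + (33s^2 + 699s + 3480)
  s^3 + 8s^2 − 121s − 968 = ((1/33)s − 145/363)(33s^2 + 699s + 3480) + ((6384/121)s + 51072/121)
  33s^2 + 699s + 3480 = ((1331/2128)s + 17545/2128)((6384/121)s + 51072/121) + (0)
Last nonzero remainder: (6384/121)s + 51072/121. Dividing through by 6384/121 gives the monic gcd s + 8.
Then lcm(f, g) = f·g / gcd(f, g); expanding and making the result monic gives the answer.

−23232 − 13552s − 2107s^2 − 9s^3 + 19s^4 + s^5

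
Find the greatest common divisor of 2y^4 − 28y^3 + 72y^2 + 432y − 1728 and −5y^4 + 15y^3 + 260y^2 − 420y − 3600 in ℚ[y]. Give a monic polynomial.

y^3 − 8y^2 − 12y + 144

Euclidean algorithm in ℚ[y]:
  2y^4 − 28y^3 + 72y^2 + 432y − 1728 = (−2/5)(−5y^4 + 15y^3 + 260y^2 − 420y − 3600) + (−22y^3 + 176y^2 + 264y − 3168)
  −5y^4 + 15y^3 + 260y^2 − 420y − 3600 = ((5/22)y + 25/22)(−22y^3 + 176y^2 + 264y − 3168) + (0)
Last nonzero remainder: −22y^3 + 176y^2 + 264y − 3168. Dividing through by −22 gives the monic gcd y^3 − 8y^2 − 12y + 144.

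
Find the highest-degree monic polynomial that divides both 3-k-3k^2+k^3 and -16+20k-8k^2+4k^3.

Euclidean algorithm in ℚ[k]:
  k^3-3k^2-k+3 = (1/4)(4k^3-8k^2+20k-16) + (-k^2-6k+7)
  4k^3-8k^2+20k-16 = (-4k+32)(-k^2-6k+7) + (240k-240)
  -k^2-6k+7 = (-(1/240)k-7/240)(240k-240) + (0)
Last nonzero remainder: 240k-240. Dividing through by 240 gives the monic gcd k-1.

-1+k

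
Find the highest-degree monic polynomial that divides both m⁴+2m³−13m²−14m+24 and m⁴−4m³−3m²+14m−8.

m²+m−2

Repeated division with remainder:
  m⁴+2m³−13m²−14m+24 = (m⁴−4m³−3m²+14m−8) + (6m³−10m²−28m+32)
  m⁴−4m³−3m²+14m−8 = ((1/6)m−7/18)(6m³−10m²−28m+32) + (−(20/9)m²−(20/9)m+40/9)
  6m³−10m²−28m+32 = (−(27/10)m+36/5)(−(20/9)m²−(20/9)m+40/9) + (0)
Last nonzero remainder: −(20/9)m²−(20/9)m+40/9. Dividing through by −20/9 gives the monic gcd m²+m−2.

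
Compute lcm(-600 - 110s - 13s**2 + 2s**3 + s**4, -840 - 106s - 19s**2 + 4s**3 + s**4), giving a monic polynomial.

Apply the Euclidean algorithm:
  s**4 + 2s**3 - 13s**2 - 110s - 600 = (s**4 + 4s**3 - 19s**2 - 106s - 840) + (-2s**3 + 6s**2 - 4s + 240)
  s**4 + 4s**3 - 19s**2 - 106s - 840 = (-(1/2)s - 7/2)(-2s**3 + 6s**2 - 4s + 240) + (0)
Last nonzero remainder: -2s**3 + 6s**2 - 4s + 240. Dividing through by -2 gives the monic gcd s**3 - 3s**2 + 2s - 120.
Then lcm(f, g) = f·g / gcd(f, g); expanding and making the result monic gives the answer.

-4200 - 1370s - 201s**2 + s**3 + 9s**4 + s**5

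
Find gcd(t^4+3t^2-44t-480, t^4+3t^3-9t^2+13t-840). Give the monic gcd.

Repeated division with remainder:
  t^4+3t^2-44t-480 = (t^4+3t^3-9t^2+13t-840) + (-3t^3+12t^2-57t+360)
  t^4+3t^3-9t^2+13t-840 = (-(1/3)t-7/3)(-3t^3+12t^2-57t+360) + (0)
Last nonzero remainder: -3t^3+12t^2-57t+360. Dividing through by -3 gives the monic gcd t^3-4t^2+19t-120.

t^3-4t^2+19t-120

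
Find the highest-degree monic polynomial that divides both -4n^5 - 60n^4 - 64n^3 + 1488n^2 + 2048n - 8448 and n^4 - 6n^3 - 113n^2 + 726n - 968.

n^3 + 5n^2 - 58n + 88

Euclidean algorithm in ℚ[n]:
  -4n^5 - 60n^4 - 64n^3 + 1488n^2 + 2048n - 8448 = (-4n - 84)(n^4 - 6n^3 - 113n^2 + 726n - 968) + (-1020n^3 - 5100n^2 + 59160n - 89760)
  n^4 - 6n^3 - 113n^2 + 726n - 968 = (-(1/1020)n + 11/1020)(-1020n^3 - 5100n^2 + 59160n - 89760) + (0)
Last nonzero remainder: -1020n^3 - 5100n^2 + 59160n - 89760. Dividing through by -1020 gives the monic gcd n^3 + 5n^2 - 58n + 88.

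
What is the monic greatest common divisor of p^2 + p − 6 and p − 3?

1

By polynomial division,
  p^2 + p − 6 = (p + 4)(p − 3) + (6)
  p − 3 = ((1/6)p − 1/2)(6) + (0)
The last nonzero remainder is the constant 6, so the polynomials are coprime and gcd = 1.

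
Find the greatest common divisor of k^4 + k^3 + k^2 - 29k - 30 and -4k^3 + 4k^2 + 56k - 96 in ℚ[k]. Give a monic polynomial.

Apply the Euclidean algorithm:
  k^4 + k^3 + k^2 - 29k - 30 = (-(1/4)k - 1/2)(-4k^3 + 4k^2 + 56k - 96) + (17k^2 - 25k - 78)
  -4k^3 + 4k^2 + 56k - 96 = (-(4/17)k - 32/289)(17k^2 - 25k - 78) + ((10080/289)k - 30240/289)
  17k^2 - 25k - 78 = ((4913/10080)k + 3757/5040)((10080/289)k - 30240/289) + (0)
Last nonzero remainder: (10080/289)k - 30240/289. Dividing through by 10080/289 gives the monic gcd k - 3.

k - 3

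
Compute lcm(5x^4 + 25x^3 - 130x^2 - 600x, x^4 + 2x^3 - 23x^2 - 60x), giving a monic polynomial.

Repeated division with remainder:
  5x^4 + 25x^3 - 130x^2 - 600x = (5)(x^4 + 2x^3 - 23x^2 - 60x) + (15x^3 - 15x^2 - 300x)
  x^4 + 2x^3 - 23x^2 - 60x = ((1/15)x + 1/5)(15x^3 - 15x^2 - 300x) + (0)
Last nonzero remainder: 15x^3 - 15x^2 - 300x. Dividing through by 15 gives the monic gcd x^3 - x^2 - 20x.
Then lcm(f, g) = f·g / gcd(f, g); expanding and making the result monic gives the answer.

x^5 + 8x^4 - 11x^3 - 198x^2 - 360x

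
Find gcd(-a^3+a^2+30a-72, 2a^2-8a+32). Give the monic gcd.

1

Euclidean algorithm in ℚ[a]:
  -a^3+a^2+30a-72 = (-(1/2)a-3/2)(2a^2-8a+32) + (34a-24)
  2a^2-8a+32 = ((1/17)a-56/289)(34a-24) + (7904/289)
  34a-24 = ((4913/3952)a-867/988)(7904/289) + (0)
The last nonzero remainder is the constant 7904/289, so the polynomials are coprime and gcd = 1.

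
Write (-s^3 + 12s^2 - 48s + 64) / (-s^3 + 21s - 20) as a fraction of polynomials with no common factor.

(s^2 - 8s + 16)/(s^2 + 4s - 5)

By polynomial division,
  -s^3 + 12s^2 - 48s + 64 = (-s^3 + 21s - 20) + (12s^2 - 69s + 84)
  -s^3 + 21s - 20 = (-(1/12)s - 23/48)(12s^2 - 69s + 84) + (-(81/16)s + 81/4)
  12s^2 - 69s + 84 = (-(64/27)s + 112/27)(-(81/16)s + 81/4) + (0)
Last nonzero remainder: -(81/16)s + 81/4. Dividing through by -81/16 gives the monic gcd s - 4.
Cancel s - 4 from numerator and denominator to get the reduced form.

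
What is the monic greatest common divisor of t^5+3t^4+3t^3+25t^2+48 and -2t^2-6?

t^2+3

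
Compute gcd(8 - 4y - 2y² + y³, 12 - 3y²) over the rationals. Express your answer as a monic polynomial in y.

-4 + y²

Repeated division with remainder:
  y³ - 2y² - 4y + 8 = (-(1/3)y + 2/3)(-3y² + 12) + (0)
Last nonzero remainder: -3y² + 12. Dividing through by -3 gives the monic gcd y² - 4.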